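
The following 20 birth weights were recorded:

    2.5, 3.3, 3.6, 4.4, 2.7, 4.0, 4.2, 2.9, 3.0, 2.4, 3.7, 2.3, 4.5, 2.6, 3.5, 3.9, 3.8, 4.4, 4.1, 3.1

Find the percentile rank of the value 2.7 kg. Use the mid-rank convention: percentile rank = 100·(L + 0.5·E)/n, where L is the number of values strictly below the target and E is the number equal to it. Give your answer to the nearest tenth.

22.5

Sorted: 2.3, 2.4, 2.5, 2.6, 2.7, 2.9, 3.0, 3.1, 3.3, 3.5, 3.6, 3.7, 3.8, 3.9, 4.0, 4.1, 4.2, 4.4, 4.4, 4.5.
Count below 2.7: L = 4; count equal: E = 1; n = 20.
Percentile rank = 100·(4 + 0.5·1)/20 = 100·4.5/20 = 22.5.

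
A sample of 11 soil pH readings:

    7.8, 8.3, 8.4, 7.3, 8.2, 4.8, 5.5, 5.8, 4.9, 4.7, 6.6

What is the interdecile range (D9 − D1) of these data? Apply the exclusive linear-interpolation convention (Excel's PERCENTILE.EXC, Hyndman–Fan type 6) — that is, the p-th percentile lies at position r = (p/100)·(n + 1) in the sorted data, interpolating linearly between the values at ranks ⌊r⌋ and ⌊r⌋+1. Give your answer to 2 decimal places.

3.66

Sorted: 4.7, 4.8, 4.9, 5.5, 5.8, 6.6, 7.3, 7.8, 8.2, 8.3, 8.4.
n = 11.
P10: r = 1.2; ranks 1–2 are 4.7, 4.8; interpolating gives 4.72.
P90: r = 10.8; ranks 10–11 are 8.3, 8.4; interpolating gives 8.38.
Difference: 8.38 − 4.72 = 3.66.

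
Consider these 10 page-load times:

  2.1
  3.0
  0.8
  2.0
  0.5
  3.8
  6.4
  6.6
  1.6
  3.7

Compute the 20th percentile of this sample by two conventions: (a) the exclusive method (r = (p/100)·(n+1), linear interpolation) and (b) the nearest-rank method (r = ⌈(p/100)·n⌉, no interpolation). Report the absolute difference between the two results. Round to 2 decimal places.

0.16

Sorted: 0.5, 0.8, 1.6, 2.0, 2.1, 3.0, 3.7, 3.8, 6.4, 6.6.
n = 10.
(a) r = 2.2; between ranks 2 (0.8) and 3 (1.6): 0.96.
(b) the nearest-rank method: rank 2 → 0.8.
|0.96 − 0.8| = 0.16.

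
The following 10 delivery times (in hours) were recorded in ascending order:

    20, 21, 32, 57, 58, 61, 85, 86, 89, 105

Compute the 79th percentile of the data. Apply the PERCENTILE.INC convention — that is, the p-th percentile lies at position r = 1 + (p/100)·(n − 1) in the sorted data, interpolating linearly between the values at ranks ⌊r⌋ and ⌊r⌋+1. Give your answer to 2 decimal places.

n = 10.
r = 1 + (79/100)·(10 − 1) = 1 + 7.11 = 8.11.
Rank 8 is 86 and rank 9 is 89.
Interpolate: 86 + 0.11·(89 − 86) = 86 + 0.11·3 = 86.33.

86.33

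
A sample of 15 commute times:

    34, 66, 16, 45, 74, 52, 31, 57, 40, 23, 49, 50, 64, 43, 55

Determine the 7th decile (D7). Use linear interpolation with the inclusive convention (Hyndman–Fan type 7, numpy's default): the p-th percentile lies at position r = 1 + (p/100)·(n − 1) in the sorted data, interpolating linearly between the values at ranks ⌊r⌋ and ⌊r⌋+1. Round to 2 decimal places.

Sorted: 16, 23, 31, 34, 40, 43, 45, 49, 50, 52, 55, 57, 64, 66, 74.
n = 15.
r = 1 + (70/100)·(15 − 1) = 1 + 9.8 = 10.8.
Rank 10 is 52 and rank 11 is 55.
Interpolate: 52 + 0.8·(55 − 52) = 52 + 0.8·3 = 54.4.

54.40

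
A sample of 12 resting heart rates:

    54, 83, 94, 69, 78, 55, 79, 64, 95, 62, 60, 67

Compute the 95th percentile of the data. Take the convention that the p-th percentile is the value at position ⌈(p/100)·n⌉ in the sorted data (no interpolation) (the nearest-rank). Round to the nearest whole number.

Sorted: 54, 55, 60, 62, 64, 67, 69, 78, 79, 83, 94, 95.
n = 12.
Position = ⌈95/100 · 12⌉ = ⌈11.4⌉ = 12.
The value at rank 12 is 95.

95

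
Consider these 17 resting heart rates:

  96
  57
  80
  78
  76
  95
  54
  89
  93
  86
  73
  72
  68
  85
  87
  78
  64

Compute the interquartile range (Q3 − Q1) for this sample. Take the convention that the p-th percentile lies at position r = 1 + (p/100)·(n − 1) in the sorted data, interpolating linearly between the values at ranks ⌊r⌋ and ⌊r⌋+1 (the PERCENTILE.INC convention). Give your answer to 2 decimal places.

Sorted: 54, 57, 64, 68, 72, 73, 76, 78, 78, 80, 85, 86, 87, 89, 93, 95, 96.
n = 17.
P25: r = 5 (integer) → 72.
P75: r = 13 (integer) → 87.
Difference: 87 − 72 = 15.

15.00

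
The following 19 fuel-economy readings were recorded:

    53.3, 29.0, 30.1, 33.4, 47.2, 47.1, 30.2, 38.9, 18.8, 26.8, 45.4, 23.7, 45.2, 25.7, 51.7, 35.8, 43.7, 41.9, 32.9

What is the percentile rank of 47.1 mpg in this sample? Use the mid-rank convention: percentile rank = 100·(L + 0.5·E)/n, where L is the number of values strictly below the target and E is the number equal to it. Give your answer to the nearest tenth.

Sorted: 18.8, 23.7, 25.7, 26.8, 29.0, 30.1, 30.2, 32.9, 33.4, 35.8, 38.9, 41.9, 43.7, 45.2, 45.4, 47.1, 47.2, 51.7, 53.3.
Count below 47.1: L = 15; count equal: E = 1; n = 19.
Percentile rank = 100·(15 + 0.5·1)/19 = 100·15.5/19 = 81.58.

81.6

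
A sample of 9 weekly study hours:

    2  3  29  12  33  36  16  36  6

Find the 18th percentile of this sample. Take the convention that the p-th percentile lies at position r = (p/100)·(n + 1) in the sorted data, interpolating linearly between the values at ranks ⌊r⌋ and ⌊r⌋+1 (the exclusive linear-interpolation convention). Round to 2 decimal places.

Sorted: 2, 3, 6, 12, 16, 29, 33, 36, 36.
n = 9.
r = (18/100)·(9 + 1) = 1.8.
Rank 1 is 2 and rank 2 is 3.
Interpolate: 2 + 0.8·(3 − 2) = 2 + 0.8·1 = 2.8.

2.80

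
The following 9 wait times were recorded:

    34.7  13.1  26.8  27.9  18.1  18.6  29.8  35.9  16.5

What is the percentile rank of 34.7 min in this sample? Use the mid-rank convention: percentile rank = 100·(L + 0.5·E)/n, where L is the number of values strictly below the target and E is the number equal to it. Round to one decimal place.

Sorted: 13.1, 16.5, 18.1, 18.6, 26.8, 27.9, 29.8, 34.7, 35.9.
Count below 34.7: L = 7; count equal: E = 1; n = 9.
Percentile rank = 100·(7 + 0.5·1)/9 = 100·7.5/9 = 83.33.

83.3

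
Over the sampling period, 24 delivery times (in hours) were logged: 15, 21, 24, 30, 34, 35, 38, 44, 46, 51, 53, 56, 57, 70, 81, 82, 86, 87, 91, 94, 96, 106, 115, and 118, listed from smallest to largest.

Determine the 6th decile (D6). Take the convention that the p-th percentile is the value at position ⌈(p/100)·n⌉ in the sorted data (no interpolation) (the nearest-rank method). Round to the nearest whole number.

n = 24.
Position = ⌈60/100 · 24⌉ = ⌈14.4⌉ = 15.
The value at rank 15 is 81.

81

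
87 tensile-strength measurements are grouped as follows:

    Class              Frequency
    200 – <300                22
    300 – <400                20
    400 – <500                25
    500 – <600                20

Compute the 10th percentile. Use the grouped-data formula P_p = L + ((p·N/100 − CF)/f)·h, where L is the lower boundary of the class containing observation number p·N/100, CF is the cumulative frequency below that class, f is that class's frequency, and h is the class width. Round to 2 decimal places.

239.55

N = 87; target position k = 10/100 · 87 = 8.7.
Cumulative frequencies: 22, 42, 67, 87.
Observation 8.7 falls in the class 200 – <300.
L = 200, CF = 0, f = 22, h = 100.
P10 = 200 + ((8.7 − 0)/22)·100 = 200 + 39.5455 = 239.545.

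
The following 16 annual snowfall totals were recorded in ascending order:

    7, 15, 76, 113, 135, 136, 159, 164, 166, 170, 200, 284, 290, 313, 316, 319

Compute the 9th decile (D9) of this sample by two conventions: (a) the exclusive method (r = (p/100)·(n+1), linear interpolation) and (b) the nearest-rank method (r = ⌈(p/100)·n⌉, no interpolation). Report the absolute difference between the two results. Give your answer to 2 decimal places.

0.90

n = 16.
(a) r = 15.3; between ranks 15 (316) and 16 (319): 316.9.
(b) the nearest-rank method: rank 15 → 316.
|316.9 − 316| = 0.9.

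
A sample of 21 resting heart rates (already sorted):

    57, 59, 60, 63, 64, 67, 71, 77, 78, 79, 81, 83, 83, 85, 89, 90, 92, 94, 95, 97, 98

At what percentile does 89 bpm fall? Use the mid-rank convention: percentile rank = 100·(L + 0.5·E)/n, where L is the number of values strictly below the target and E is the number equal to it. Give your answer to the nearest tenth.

69.0

Count below 89: L = 14; count equal: E = 1; n = 21.
Percentile rank = 100·(14 + 0.5·1)/21 = 100·14.5/21 = 69.05.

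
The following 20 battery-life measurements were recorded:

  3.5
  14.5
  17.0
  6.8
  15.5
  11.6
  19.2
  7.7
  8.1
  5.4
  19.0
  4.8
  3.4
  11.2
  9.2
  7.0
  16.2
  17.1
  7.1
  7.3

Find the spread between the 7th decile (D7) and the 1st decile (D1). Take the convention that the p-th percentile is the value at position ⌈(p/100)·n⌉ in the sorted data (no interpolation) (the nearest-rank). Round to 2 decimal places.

Sorted: 3.4, 3.5, 4.8, 5.4, 6.8, 7.0, 7.1, 7.3, 7.7, 8.1, 9.2, 11.2, 11.6, 14.5, 15.5, 16.2, 17.0, 17.1, 19.0, 19.2.
n = 20.
P10: rank ⌈10/100·20⌉ = 2 → 3.5.
P70: rank ⌈70/100·20⌉ = 14 → 14.5.
Difference: 14.5 − 3.5 = 11.

11.00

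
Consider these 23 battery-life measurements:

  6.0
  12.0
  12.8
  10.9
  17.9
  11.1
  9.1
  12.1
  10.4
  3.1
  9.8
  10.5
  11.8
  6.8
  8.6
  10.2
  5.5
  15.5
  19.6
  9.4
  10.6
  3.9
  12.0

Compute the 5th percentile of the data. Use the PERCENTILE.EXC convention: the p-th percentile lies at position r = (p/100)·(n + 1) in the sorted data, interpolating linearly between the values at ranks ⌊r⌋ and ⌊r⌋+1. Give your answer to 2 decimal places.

Sorted: 3.1, 3.9, 5.5, 6.0, 6.8, 8.6, 9.1, 9.4, 9.8, 10.2, 10.4, 10.5, 10.6, 10.9, 11.1, 11.8, 12.0, 12.0, 12.1, 12.8, 15.5, 17.9, 19.6.
n = 23.
r = (5/100)·(23 + 1) = 1.2.
Rank 1 is 3.1 and rank 2 is 3.9.
Interpolate: 3.1 + 0.2·(3.9 − 3.1) = 3.1 + 0.2·0.8 = 3.26.

3.26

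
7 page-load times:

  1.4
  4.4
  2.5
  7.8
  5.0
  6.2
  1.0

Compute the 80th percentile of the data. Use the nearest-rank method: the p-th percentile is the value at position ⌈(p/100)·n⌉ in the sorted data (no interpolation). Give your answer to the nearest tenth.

Sorted: 1.0, 1.4, 2.5, 4.4, 5.0, 6.2, 7.8.
n = 7.
Position = ⌈80/100 · 7⌉ = ⌈5.6⌉ = 6.
The value at rank 6 is 6.2.

6.2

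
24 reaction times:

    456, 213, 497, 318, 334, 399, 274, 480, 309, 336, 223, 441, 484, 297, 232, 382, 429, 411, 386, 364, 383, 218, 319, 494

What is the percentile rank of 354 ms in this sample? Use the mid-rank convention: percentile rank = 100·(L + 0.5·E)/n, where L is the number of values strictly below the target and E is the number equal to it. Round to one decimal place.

Sorted: 213, 218, 223, 232, 274, 297, 309, 318, 319, 334, 336, 364, 382, 383, 386, 399, 411, 429, 441, 456, 480, 484, 494, 497.
Count below 354: L = 11; count equal: E = 0; n = 24.
Percentile rank = 100·(11 + 0.5·0)/24 = 100·11/24 = 45.83.

45.8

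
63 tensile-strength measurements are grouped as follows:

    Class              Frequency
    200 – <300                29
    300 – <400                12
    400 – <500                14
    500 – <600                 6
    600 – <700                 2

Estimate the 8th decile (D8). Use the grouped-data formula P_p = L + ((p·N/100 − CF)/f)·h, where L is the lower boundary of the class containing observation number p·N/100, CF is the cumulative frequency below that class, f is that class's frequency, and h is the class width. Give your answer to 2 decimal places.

467.14

N = 63; target position k = 80/100 · 63 = 50.4.
Cumulative frequencies: 29, 41, 55, 61, 63.
Observation 50.4 falls in the class 400 – <500.
L = 400, CF = 41, f = 14, h = 100.
P80 = 400 + ((50.4 − 41)/14)·100 = 400 + 67.1429 = 467.143.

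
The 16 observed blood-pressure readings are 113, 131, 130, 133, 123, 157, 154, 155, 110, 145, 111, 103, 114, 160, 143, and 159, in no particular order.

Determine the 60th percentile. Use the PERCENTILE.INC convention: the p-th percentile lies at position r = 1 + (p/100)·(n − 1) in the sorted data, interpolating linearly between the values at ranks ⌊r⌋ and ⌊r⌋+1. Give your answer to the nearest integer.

Sorted: 103, 110, 111, 113, 114, 123, 130, 131, 133, 143, 145, 154, 155, 157, 159, 160.
n = 16.
r = 1 + (60/100)·(16 − 1) = 1 + 9 = 10.
r is an integer, so P60 is the value at rank 10: 143.

143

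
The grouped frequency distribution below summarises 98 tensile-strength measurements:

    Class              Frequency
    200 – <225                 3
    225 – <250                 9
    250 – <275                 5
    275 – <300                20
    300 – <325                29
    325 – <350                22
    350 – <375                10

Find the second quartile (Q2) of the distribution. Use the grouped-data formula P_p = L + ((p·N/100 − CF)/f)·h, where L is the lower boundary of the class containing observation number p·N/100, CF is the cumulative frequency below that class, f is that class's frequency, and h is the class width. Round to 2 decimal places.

310.34

N = 98; target position k = 50/100 · 98 = 49.
Cumulative frequencies: 3, 12, 17, 37, 66, 88, 98.
Observation 49 falls in the class 300 – <325.
L = 300, CF = 37, f = 29, h = 25.
P50 = 300 + ((49 − 37)/29)·25 = 300 + 10.3448 = 310.345.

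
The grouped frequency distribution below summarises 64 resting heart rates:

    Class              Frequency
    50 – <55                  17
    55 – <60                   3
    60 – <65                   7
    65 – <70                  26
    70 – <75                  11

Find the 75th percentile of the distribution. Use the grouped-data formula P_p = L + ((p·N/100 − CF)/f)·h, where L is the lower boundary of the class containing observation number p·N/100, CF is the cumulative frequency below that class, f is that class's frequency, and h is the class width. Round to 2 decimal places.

69.04

N = 64; target position k = 75/100 · 64 = 48.
Cumulative frequencies: 17, 20, 27, 53, 64.
Observation 48 falls in the class 65 – <70.
L = 65, CF = 27, f = 26, h = 5.
P75 = 65 + ((48 − 27)/26)·5 = 65 + 4.03846 = 69.0385.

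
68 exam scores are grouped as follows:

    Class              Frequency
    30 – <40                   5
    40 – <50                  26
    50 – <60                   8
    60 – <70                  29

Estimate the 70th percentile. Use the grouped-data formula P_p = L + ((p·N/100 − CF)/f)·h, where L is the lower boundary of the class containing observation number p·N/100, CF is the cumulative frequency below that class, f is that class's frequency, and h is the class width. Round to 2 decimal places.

N = 68; target position k = 70/100 · 68 = 47.6.
Cumulative frequencies: 5, 31, 39, 68.
Observation 47.6 falls in the class 60 – <70.
L = 60, CF = 39, f = 29, h = 10.
P70 = 60 + ((47.6 − 39)/29)·10 = 60 + 2.96552 = 62.9655.

62.97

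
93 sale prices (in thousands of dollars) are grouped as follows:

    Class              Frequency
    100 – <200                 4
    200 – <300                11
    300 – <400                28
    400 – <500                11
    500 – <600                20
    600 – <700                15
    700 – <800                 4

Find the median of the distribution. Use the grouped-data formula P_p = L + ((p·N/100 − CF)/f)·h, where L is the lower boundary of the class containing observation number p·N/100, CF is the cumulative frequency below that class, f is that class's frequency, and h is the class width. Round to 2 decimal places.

431.82

N = 93; target position k = 50/100 · 93 = 46.5.
Cumulative frequencies: 4, 15, 43, 54, 74, 89, 93.
Observation 46.5 falls in the class 400 – <500.
L = 400, CF = 43, f = 11, h = 100.
P50 = 400 + ((46.5 − 43)/11)·100 = 400 + 31.8182 = 431.818.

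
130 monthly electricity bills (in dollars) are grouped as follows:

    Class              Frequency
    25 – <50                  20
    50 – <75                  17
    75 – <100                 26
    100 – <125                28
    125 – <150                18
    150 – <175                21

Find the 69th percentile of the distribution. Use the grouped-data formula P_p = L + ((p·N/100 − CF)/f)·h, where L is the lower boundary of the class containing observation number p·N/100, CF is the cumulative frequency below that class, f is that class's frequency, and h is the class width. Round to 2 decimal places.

123.84

N = 130; target position k = 69/100 · 130 = 89.7.
Cumulative frequencies: 20, 37, 63, 91, 109, 130.
Observation 89.7 falls in the class 100 – <125.
L = 100, CF = 63, f = 28, h = 25.
P69 = 100 + ((89.7 − 63)/28)·25 = 100 + 23.8393 = 123.839.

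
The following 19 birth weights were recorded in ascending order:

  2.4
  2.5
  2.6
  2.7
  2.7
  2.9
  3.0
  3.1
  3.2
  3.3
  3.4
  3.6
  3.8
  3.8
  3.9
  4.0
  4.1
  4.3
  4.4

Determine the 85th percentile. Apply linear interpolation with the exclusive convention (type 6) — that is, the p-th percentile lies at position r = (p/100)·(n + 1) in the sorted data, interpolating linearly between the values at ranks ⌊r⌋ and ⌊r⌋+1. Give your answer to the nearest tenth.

n = 19.
r = (85/100)·(19 + 1) = 17.
r is an integer, so P85 is the value at rank 17: 4.1.

4.1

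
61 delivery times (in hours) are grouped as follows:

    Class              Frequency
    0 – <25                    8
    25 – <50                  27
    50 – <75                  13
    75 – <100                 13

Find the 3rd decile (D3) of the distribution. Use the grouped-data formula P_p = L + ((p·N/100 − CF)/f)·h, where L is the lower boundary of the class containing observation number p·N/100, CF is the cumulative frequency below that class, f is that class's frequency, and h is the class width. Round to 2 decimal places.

34.54

N = 61; target position k = 30/100 · 61 = 18.3.
Cumulative frequencies: 8, 35, 48, 61.
Observation 18.3 falls in the class 25 – <50.
L = 25, CF = 8, f = 27, h = 25.
P30 = 25 + ((18.3 − 8)/27)·25 = 25 + 9.53704 = 34.537.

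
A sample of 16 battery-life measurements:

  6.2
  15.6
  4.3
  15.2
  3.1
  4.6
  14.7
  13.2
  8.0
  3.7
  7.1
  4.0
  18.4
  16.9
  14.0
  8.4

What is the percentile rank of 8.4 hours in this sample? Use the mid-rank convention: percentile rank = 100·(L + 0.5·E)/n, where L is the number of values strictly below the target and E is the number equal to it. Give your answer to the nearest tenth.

53.1

Sorted: 3.1, 3.7, 4.0, 4.3, 4.6, 6.2, 7.1, 8.0, 8.4, 13.2, 14.0, 14.7, 15.2, 15.6, 16.9, 18.4.
Count below 8.4: L = 8; count equal: E = 1; n = 16.
Percentile rank = 100·(8 + 0.5·1)/16 = 100·8.5/16 = 53.12.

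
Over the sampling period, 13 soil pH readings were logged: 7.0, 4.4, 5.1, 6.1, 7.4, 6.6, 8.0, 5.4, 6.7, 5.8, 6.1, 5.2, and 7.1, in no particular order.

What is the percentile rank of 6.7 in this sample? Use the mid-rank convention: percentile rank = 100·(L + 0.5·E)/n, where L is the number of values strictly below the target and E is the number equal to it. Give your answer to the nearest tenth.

65.4

Sorted: 4.4, 5.1, 5.2, 5.4, 5.8, 6.1, 6.1, 6.6, 6.7, 7.0, 7.1, 7.4, 8.0.
Count below 6.7: L = 8; count equal: E = 1; n = 13.
Percentile rank = 100·(8 + 0.5·1)/13 = 100·8.5/13 = 65.38.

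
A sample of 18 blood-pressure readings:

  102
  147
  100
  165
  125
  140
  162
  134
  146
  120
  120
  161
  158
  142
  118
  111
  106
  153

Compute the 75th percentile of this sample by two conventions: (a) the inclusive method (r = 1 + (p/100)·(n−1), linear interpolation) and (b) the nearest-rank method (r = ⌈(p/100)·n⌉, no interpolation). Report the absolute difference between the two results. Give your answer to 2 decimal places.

Sorted: 100, 102, 106, 111, 118, 120, 120, 125, 134, 140, 142, 146, 147, 153, 158, 161, 162, 165.
n = 18.
(a) r = 13.75; between ranks 13 (147) and 14 (153): 151.5.
(b) the nearest-rank method: rank 14 → 153.
|151.5 − 153| = 1.5.

1.50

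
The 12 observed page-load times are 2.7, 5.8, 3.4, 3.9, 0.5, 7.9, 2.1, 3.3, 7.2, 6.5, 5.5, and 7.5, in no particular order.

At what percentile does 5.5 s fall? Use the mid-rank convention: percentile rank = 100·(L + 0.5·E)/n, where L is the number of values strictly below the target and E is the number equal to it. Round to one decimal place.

Sorted: 0.5, 2.1, 2.7, 3.3, 3.4, 3.9, 5.5, 5.8, 6.5, 7.2, 7.5, 7.9.
Count below 5.5: L = 6; count equal: E = 1; n = 12.
Percentile rank = 100·(6 + 0.5·1)/12 = 100·6.5/12 = 54.17.

54.2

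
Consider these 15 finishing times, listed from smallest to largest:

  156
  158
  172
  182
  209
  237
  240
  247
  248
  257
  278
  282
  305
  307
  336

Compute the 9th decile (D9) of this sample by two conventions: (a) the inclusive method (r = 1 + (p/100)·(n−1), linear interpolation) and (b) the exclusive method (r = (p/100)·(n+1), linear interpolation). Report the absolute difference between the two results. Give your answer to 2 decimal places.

n = 15.
(a) r = 13.6; between ranks 13 (305) and 14 (307): 306.2.
(b) r = 14.4; between ranks 14 (307) and 15 (336): 318.6.
|306.2 − 318.6| = 12.4.

12.40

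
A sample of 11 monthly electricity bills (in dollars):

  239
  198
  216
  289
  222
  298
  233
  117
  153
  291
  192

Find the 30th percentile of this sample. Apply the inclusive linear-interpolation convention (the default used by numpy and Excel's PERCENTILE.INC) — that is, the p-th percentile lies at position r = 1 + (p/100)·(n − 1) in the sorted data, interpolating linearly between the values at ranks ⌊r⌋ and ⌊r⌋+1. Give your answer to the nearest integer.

198

Sorted: 117, 153, 192, 198, 216, 222, 233, 239, 289, 291, 298.
n = 11.
r = 1 + (30/100)·(11 − 1) = 1 + 3 = 4.
r is an integer, so P30 is the value at rank 4: 198.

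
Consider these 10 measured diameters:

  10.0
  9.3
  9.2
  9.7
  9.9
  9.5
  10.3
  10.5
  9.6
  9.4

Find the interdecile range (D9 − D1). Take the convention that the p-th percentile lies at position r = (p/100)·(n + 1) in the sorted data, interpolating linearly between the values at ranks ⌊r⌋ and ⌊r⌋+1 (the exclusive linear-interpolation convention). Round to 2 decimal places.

1.27

Sorted: 9.2, 9.3, 9.4, 9.5, 9.6, 9.7, 9.9, 10.0, 10.3, 10.5.
n = 10.
P10: r = 1.1; ranks 1–2 are 9.2, 9.3; interpolating gives 9.21.
P90: r = 9.9; ranks 9–10 are 10.3, 10.5; interpolating gives 10.48.
Difference: 10.48 − 9.21 = 1.27.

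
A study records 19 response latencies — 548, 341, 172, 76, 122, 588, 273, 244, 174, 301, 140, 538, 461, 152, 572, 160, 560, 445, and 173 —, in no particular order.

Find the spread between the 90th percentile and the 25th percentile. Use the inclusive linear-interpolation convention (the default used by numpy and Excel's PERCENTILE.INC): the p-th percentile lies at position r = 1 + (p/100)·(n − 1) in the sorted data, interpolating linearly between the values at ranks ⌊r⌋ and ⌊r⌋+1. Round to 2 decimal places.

Sorted: 76, 122, 140, 152, 160, 172, 173, 174, 244, 273, 301, 341, 445, 461, 538, 548, 560, 572, 588.
n = 19.
P25: r = 5.5; ranks 5–6 are 160, 172; interpolating gives 166.
P90: r = 17.2; ranks 17–18 are 560, 572; interpolating gives 562.4.
Difference: 562.4 − 166 = 396.4.

396.40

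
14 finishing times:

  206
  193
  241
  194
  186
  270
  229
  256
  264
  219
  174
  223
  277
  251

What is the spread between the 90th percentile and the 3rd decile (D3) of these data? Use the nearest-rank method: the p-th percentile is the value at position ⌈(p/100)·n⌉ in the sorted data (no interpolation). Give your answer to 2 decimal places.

64.00

Sorted: 174, 186, 193, 194, 206, 219, 223, 229, 241, 251, 256, 264, 270, 277.
n = 14.
P30: rank ⌈30/100·14⌉ = 5 → 206.
P90: rank ⌈90/100·14⌉ = 13 → 270.
Difference: 270 − 206 = 64.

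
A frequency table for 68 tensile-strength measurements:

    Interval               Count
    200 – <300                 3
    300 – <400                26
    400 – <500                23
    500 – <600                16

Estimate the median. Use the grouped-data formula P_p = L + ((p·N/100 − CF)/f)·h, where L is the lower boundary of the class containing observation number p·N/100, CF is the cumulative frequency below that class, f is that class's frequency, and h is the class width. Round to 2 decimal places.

421.74

N = 68; target position k = 50/100 · 68 = 34.
Cumulative frequencies: 3, 29, 52, 68.
Observation 34 falls in the class 400 – <500.
L = 400, CF = 29, f = 23, h = 100.
P50 = 400 + ((34 − 29)/23)·100 = 400 + 21.7391 = 421.739.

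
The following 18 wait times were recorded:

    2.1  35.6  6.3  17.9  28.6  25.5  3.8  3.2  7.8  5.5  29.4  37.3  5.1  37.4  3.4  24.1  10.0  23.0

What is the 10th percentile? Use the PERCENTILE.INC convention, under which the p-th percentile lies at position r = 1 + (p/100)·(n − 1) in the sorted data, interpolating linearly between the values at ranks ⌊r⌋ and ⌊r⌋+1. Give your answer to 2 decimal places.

3.34

Sorted: 2.1, 3.2, 3.4, 3.8, 5.1, 5.5, 6.3, 7.8, 10.0, 17.9, 23.0, 24.1, 25.5, 28.6, 29.4, 35.6, 37.3, 37.4.
n = 18.
r = 1 + (10/100)·(18 − 1) = 1 + 1.7 = 2.7.
Rank 2 is 3.2 and rank 3 is 3.4.
Interpolate: 3.2 + 0.7·(3.4 − 3.2) = 3.2 + 0.7·0.2 = 3.34.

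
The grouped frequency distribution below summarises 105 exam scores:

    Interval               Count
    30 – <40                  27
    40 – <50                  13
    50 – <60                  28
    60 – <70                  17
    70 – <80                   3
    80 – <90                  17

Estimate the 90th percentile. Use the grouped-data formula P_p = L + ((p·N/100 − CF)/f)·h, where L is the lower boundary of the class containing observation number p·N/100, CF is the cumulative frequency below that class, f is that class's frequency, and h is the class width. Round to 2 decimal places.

N = 105; target position k = 90/100 · 105 = 94.5.
Cumulative frequencies: 27, 40, 68, 85, 88, 105.
Observation 94.5 falls in the class 80 – <90.
L = 80, CF = 88, f = 17, h = 10.
P90 = 80 + ((94.5 − 88)/17)·10 = 80 + 3.82353 = 83.8235.

83.82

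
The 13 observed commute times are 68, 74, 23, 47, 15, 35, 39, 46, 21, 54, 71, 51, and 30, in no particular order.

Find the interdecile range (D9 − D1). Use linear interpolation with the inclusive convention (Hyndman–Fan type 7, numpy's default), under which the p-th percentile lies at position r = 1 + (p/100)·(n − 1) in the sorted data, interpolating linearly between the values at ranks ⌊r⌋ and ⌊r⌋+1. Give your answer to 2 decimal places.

Sorted: 15, 21, 23, 30, 35, 39, 46, 47, 51, 54, 68, 71, 74.
n = 13.
P10: r = 2.2; ranks 2–3 are 21, 23; interpolating gives 21.4.
P90: r = 11.8; ranks 11–12 are 68, 71; interpolating gives 70.4.
Difference: 70.4 − 21.4 = 49.

49.00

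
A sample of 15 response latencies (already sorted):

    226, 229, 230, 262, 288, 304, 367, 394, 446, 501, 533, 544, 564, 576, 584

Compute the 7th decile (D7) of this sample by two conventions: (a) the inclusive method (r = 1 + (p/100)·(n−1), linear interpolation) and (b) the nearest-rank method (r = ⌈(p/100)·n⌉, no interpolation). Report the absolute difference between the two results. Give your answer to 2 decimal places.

6.40

n = 15.
(a) r = 10.8; between ranks 10 (501) and 11 (533): 526.6.
(b) the nearest-rank method: rank 11 → 533.
|526.6 − 533| = 6.4.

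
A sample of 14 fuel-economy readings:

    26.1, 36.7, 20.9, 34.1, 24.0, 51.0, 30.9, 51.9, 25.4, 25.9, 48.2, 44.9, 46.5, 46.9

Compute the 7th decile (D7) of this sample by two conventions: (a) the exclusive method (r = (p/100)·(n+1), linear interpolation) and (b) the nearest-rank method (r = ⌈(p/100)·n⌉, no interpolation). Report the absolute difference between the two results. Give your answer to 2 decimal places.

Sorted: 20.9, 24.0, 25.4, 25.9, 26.1, 30.9, 34.1, 36.7, 44.9, 46.5, 46.9, 48.2, 51.0, 51.9.
n = 14.
(a) r = 10.5; between ranks 10 (46.5) and 11 (46.9): 46.7.
(b) the nearest-rank method: rank 10 → 46.5.
|46.7 − 46.5| = 0.2.

0.20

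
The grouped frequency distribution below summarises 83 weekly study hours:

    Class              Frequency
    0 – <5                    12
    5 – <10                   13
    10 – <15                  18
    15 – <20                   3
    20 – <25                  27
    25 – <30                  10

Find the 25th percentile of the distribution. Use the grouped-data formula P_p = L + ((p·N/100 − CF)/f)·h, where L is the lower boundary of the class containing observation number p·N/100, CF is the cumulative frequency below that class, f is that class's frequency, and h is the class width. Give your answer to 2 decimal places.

8.37

N = 83; target position k = 25/100 · 83 = 20.75.
Cumulative frequencies: 12, 25, 43, 46, 73, 83.
Observation 20.75 falls in the class 5 – <10.
L = 5, CF = 12, f = 13, h = 5.
P25 = 5 + ((20.75 − 12)/13)·5 = 5 + 3.36538 = 8.36538.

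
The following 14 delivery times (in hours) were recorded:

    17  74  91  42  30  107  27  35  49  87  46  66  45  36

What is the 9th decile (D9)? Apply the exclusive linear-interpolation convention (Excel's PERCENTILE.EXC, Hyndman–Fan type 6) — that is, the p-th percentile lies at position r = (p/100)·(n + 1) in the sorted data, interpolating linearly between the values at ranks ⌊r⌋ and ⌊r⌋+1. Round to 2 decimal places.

99.00

Sorted: 17, 27, 30, 35, 36, 42, 45, 46, 49, 66, 74, 87, 91, 107.
n = 14.
r = (90/100)·(14 + 1) = 13.5.
Rank 13 is 91 and rank 14 is 107.
Interpolate: 91 + 0.5·(107 − 91) = 91 + 0.5·16 = 99.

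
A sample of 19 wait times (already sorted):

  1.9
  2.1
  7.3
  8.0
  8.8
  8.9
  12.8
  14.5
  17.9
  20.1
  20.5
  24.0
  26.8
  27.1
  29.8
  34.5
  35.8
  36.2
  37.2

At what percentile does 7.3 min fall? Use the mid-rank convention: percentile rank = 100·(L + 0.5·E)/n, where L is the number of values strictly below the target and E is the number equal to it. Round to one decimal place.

13.2

Count below 7.3: L = 2; count equal: E = 1; n = 19.
Percentile rank = 100·(2 + 0.5·1)/19 = 100·2.5/19 = 13.16.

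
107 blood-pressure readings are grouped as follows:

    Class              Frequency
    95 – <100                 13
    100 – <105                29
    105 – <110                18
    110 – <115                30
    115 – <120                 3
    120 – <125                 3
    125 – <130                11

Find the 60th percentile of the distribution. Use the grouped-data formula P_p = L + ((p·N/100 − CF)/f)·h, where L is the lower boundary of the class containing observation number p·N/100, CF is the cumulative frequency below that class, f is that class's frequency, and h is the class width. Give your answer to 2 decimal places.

N = 107; target position k = 60/100 · 107 = 64.2.
Cumulative frequencies: 13, 42, 60, 90, 93, 96, 107.
Observation 64.2 falls in the class 110 – <115.
L = 110, CF = 60, f = 30, h = 5.
P60 = 110 + ((64.2 − 60)/30)·5 = 110 + 0.7 = 110.7.

110.70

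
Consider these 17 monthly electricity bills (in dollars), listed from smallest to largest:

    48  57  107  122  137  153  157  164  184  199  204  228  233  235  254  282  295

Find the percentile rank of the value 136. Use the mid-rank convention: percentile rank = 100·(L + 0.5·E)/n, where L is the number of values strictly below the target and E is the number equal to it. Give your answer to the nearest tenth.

Count below 136: L = 4; count equal: E = 0; n = 17.
Percentile rank = 100·(4 + 0.5·0)/17 = 100·4/17 = 23.53.

23.5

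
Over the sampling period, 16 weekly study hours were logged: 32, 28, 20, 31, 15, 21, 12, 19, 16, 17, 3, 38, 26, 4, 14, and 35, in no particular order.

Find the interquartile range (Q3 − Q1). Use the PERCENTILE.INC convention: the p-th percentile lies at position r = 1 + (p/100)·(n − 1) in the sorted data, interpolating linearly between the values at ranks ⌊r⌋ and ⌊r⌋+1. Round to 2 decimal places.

14.00

Sorted: 3, 4, 12, 14, 15, 16, 17, 19, 20, 21, 26, 28, 31, 32, 35, 38.
n = 16.
P25: r = 4.75; ranks 4–5 are 14, 15; interpolating gives 14.75.
P75: r = 12.25; ranks 12–13 are 28, 31; interpolating gives 28.75.
Difference: 28.75 − 14.75 = 14.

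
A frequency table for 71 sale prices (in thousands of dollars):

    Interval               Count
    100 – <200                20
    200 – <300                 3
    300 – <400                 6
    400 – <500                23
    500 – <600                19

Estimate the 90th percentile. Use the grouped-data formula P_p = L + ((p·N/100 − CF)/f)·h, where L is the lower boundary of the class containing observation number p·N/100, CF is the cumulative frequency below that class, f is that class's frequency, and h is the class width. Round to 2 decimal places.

562.63

N = 71; target position k = 90/100 · 71 = 63.9.
Cumulative frequencies: 20, 23, 29, 52, 71.
Observation 63.9 falls in the class 500 – <600.
L = 500, CF = 52, f = 19, h = 100.
P90 = 500 + ((63.9 − 52)/19)·100 = 500 + 62.6316 = 562.632.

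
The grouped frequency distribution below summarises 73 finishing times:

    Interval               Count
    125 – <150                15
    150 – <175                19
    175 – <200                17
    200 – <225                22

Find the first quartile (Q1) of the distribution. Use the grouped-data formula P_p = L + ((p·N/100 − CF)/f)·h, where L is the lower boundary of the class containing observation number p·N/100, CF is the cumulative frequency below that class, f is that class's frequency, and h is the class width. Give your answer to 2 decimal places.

154.28

N = 73; target position k = 25/100 · 73 = 18.25.
Cumulative frequencies: 15, 34, 51, 73.
Observation 18.25 falls in the class 150 – <175.
L = 150, CF = 15, f = 19, h = 25.
P25 = 150 + ((18.25 − 15)/19)·25 = 150 + 4.27632 = 154.276.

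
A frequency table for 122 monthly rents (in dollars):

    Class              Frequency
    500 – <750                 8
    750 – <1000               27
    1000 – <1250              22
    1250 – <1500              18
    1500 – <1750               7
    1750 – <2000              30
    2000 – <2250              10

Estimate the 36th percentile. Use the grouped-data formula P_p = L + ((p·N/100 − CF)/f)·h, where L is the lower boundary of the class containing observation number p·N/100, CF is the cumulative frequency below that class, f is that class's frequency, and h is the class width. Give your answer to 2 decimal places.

1101.36

N = 122; target position k = 36/100 · 122 = 43.92.
Cumulative frequencies: 8, 35, 57, 75, 82, 112, 122.
Observation 43.92 falls in the class 1000 – <1250.
L = 1000, CF = 35, f = 22, h = 250.
P36 = 1000 + ((43.92 − 35)/22)·250 = 1000 + 101.364 = 1101.36.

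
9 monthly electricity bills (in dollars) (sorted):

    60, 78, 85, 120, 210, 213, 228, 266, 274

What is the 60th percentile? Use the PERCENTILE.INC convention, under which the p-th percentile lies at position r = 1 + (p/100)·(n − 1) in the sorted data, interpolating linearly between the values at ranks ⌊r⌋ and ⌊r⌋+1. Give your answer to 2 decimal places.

212.40

n = 9.
r = 1 + (60/100)·(9 − 1) = 1 + 4.8 = 5.8.
Rank 5 is 210 and rank 6 is 213.
Interpolate: 210 + 0.8·(213 − 210) = 210 + 0.8·3 = 212.4.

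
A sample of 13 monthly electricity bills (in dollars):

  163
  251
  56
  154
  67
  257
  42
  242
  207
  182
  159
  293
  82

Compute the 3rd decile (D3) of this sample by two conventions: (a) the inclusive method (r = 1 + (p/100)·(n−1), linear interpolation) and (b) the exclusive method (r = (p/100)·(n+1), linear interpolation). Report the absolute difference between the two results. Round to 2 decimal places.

Sorted: 42, 56, 67, 82, 154, 159, 163, 182, 207, 242, 251, 257, 293.
n = 13.
(a) r = 4.6; between ranks 4 (82) and 5 (154): 125.2.
(b) r = 4.2; between ranks 4 (82) and 5 (154): 96.4.
|125.2 − 96.4| = 28.8.

28.80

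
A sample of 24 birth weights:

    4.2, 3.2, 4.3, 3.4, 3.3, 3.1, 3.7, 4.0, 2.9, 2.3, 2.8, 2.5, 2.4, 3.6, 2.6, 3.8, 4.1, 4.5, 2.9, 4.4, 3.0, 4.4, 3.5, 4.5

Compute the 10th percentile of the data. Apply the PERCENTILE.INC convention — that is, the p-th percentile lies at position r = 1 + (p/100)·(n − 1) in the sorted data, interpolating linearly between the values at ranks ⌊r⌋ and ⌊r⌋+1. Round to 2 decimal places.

Sorted: 2.3, 2.4, 2.5, 2.6, 2.8, 2.9, 2.9, 3.0, 3.1, 3.2, 3.3, 3.4, 3.5, 3.6, 3.7, 3.8, 4.0, 4.1, 4.2, 4.3, 4.4, 4.4, 4.5, 4.5.
n = 24.
r = 1 + (10/100)·(24 − 1) = 1 + 2.3 = 3.3.
Rank 3 is 2.5 and rank 4 is 2.6.
Interpolate: 2.5 + 0.3·(2.6 − 2.5) = 2.5 + 0.3·0.1 = 2.53.

2.53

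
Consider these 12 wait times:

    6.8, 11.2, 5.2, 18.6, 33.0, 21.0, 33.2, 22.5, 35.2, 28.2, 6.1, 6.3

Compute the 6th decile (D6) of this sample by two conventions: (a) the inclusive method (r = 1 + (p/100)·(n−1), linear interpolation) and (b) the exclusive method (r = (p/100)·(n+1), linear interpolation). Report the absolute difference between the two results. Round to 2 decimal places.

0.30

Sorted: 5.2, 6.1, 6.3, 6.8, 11.2, 18.6, 21.0, 22.5, 28.2, 33.0, 33.2, 35.2.
n = 12.
(a) r = 7.6; between ranks 7 (21.0) and 8 (22.5): 21.9.
(b) r = 7.8; between ranks 7 (21.0) and 8 (22.5): 22.2.
|21.9 − 22.2| = 0.3.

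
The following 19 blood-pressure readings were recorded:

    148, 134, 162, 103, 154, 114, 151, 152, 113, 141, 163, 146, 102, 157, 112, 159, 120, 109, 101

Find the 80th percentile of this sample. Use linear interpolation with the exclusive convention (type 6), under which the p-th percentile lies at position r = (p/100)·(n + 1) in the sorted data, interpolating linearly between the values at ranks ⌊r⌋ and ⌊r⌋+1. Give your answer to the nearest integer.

157

Sorted: 101, 102, 103, 109, 112, 113, 114, 120, 134, 141, 146, 148, 151, 152, 154, 157, 159, 162, 163.
n = 19.
r = (80/100)·(19 + 1) = 16.
r is an integer, so P80 is the value at rank 16: 157.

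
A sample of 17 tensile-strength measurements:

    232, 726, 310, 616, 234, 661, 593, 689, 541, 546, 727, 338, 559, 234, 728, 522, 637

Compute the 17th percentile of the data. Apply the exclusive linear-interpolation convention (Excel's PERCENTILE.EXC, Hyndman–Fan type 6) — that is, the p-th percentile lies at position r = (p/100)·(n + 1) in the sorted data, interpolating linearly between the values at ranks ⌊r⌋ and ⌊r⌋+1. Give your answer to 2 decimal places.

238.56

Sorted: 232, 234, 234, 310, 338, 522, 541, 546, 559, 593, 616, 637, 661, 689, 726, 727, 728.
n = 17.
r = (17/100)·(17 + 1) = 3.06.
Rank 3 is 234 and rank 4 is 310.
Interpolate: 234 + 0.06·(310 − 234) = 234 + 0.06·76 = 238.56.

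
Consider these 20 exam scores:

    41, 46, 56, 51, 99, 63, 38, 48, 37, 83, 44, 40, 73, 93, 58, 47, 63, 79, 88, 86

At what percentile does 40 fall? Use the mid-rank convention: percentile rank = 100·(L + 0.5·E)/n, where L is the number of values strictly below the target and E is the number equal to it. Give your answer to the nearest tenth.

Sorted: 37, 38, 40, 41, 44, 46, 47, 48, 51, 56, 58, 63, 63, 73, 79, 83, 86, 88, 93, 99.
Count below 40: L = 2; count equal: E = 1; n = 20.
Percentile rank = 100·(2 + 0.5·1)/20 = 100·2.5/20 = 12.5.

12.5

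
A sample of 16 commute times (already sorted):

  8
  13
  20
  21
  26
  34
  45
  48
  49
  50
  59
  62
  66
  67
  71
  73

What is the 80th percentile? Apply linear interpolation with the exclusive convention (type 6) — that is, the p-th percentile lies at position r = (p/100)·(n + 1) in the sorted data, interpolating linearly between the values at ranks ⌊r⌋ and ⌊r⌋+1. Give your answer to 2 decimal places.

66.60

n = 16.
r = (80/100)·(16 + 1) = 13.6.
Rank 13 is 66 and rank 14 is 67.
Interpolate: 66 + 0.6·(67 − 66) = 66 + 0.6·1 = 66.6.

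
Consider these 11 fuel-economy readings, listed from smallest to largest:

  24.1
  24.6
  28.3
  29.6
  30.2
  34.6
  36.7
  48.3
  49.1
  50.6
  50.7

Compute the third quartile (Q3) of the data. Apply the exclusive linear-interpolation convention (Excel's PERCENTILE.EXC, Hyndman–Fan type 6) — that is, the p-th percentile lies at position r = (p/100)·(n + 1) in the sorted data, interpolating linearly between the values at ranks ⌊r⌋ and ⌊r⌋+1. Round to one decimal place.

49.1

n = 11.
r = (75/100)·(11 + 1) = 9.
r is an integer, so P75 is the value at rank 9: 49.1.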